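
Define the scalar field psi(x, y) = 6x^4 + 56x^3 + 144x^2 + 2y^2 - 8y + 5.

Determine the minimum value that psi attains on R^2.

psi(x,y) separates as P(x) + Q(y) + 5, so its minimum is min P + min Q + 5.
P'(x) = 24x(x + 3)(x + 4) vanishes at x ∈ {-4, -3, 0}; Q'(y) = 4y - 8 vanishes at y ∈ {2}.
Local minima of P (where P''>0): P(-4)=256, P(0)=0. Local minima of Q: Q(2)=-8.
So the global minimum of psi is P(0) + Q(2) + 5 = 0 − 8 + 5 = -3, attained at (0, 2).

-3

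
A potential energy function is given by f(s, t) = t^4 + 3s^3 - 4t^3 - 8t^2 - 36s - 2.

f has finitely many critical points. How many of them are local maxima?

1

f separates as a function of s plus a function of t, so ∇f=0 decouples.
∂f/∂s = 9(s - 2)(s + 2) = 0 at s ∈ {-2, 2}; ∂f/∂t = 4t(t - 4)(t + 1) = 0 at t ∈ {-1, 0, 4}.
The Hessian is diagonal: diag(f_ss, f_tt). Second derivatives: f_ss(-2)=-36, f_ss(2)=36; f_tt(-1)=20, f_tt(0)=-16, f_tt(4)=80.
Local maxima occur where both diagonal entries negative: (-2, 0). Count: 1.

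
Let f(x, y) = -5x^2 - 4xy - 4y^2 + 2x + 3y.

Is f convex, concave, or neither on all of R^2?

concave

f is quadratic, so its Hessian is the constant matrix H = [[-10, -4], [-4, -8]].
det(H) = 64, tr(H) = -18.
det(H) > 0 and tr(H) < 0, so H is negative definite everywhere: concave.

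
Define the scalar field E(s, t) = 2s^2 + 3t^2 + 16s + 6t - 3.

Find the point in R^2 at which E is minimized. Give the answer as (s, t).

(-4, -1)

E(s,t) separates as P(s) + Q(t) − 3, so its minimum is min P + min Q − 3.
P'(s) = 4s + 16 vanishes at s ∈ {-4}; Q'(t) = 6(t + 1) vanishes at t ∈ {-1}.
Local minima of P (where P''>0): P(-4)=-32. Local minima of Q: Q(-1)=-3.
So the global minimum of E is P(-4) + Q(-1) − 3 = -32 − 3 − 3 = -38, attained at (-4, -1).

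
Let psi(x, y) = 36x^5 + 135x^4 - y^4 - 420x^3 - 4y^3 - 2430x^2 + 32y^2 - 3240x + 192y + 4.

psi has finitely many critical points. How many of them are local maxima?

psi separates as a function of x plus a function of y, so ∇psi=0 decouples.
∂psi/∂x = 180(x - 3)(x + 1)(x + 2)(x + 3) = 0 at x ∈ {-3, -2, -1, 3}; ∂psi/∂y = -4(y - 4)(y + 3)(y + 4) = 0 at y ∈ {-4, -3, 4}.
The Hessian is diagonal: diag(psi_xx, psi_yy). Second derivatives: psi_xx(-3)=-2160, psi_xx(-2)=900, psi_xx(-1)=-1440, psi_xx(3)=21600; psi_yy(-4)=-32, psi_yy(-3)=28, psi_yy(4)=-224.
Local maxima occur where both diagonal entries negative: (-3, -4), (-3, 4), (-1, -4), (-1, 4). Count: 4.

4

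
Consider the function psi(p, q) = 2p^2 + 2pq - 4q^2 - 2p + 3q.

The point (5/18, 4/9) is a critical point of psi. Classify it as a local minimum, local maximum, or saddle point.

saddle point

The Hessian of psi is constant: H = [[4, 2], [2, -8]].
det(H) = 4·(-8) − 2² = -36.
Since det(H) < 0, H is indefinite and the critical point is a saddle point.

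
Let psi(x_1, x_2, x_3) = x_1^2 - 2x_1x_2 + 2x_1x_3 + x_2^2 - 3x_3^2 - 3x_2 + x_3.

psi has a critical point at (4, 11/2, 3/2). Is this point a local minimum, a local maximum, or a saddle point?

saddle point

The Hessian is constant: H = [[2, -2, 2], [-2, 2, 0], [2, 0, -6]].
Leading principal minors: Δ₁ = 2, Δ₂ = 0, Δ₃ = -8.
The minors fit neither the all-positive nor the alternating-sign pattern, so H is indefinite: a saddle point.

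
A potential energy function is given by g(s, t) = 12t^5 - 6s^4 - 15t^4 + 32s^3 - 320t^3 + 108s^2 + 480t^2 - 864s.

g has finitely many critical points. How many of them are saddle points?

6

g separates as a function of s plus a function of t, so ∇g=0 decouples.
∂g/∂s = -24(s - 4)(s - 3)(s + 3) = 0 at s ∈ {-3, 3, 4}; ∂g/∂t = 60t(t - 4)(t - 1)(t + 4) = 0 at t ∈ {-4, 0, 1, 4}.
The Hessian is diagonal: diag(g_ss, g_tt). Second derivatives: g_ss(-3)=-1008, g_ss(3)=144, g_ss(4)=-168; g_tt(-4)=-9600, g_tt(0)=960, g_tt(1)=-900, g_tt(4)=5760.
Saddle points occur where the two diagonal entries have opposite signs: (-3, 0), (-3, 4), (3, -4), (3, 1), (4, 0), (4, 4). Count: 6.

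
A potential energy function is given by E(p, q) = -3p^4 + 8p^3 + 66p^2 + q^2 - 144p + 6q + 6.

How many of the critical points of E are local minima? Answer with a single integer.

1

E separates as a function of p plus a function of q, so ∇E=0 decouples.
∂E/∂p = -12(p - 4)(p - 1)(p + 3) = 0 at p ∈ {-3, 1, 4}; ∂E/∂q = 2(q + 3) = 0 at q ∈ {-3}.
The Hessian is diagonal: diag(E_pp, E_qq). Second derivatives: E_pp(-3)=-336, E_pp(1)=144, E_pp(4)=-252; E_qq(-3)=2.
Local minima occur where both diagonal entries positive: (1, -3). Count: 1.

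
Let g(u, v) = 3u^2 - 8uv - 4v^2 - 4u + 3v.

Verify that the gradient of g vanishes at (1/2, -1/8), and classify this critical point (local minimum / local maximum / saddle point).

∇g = (6u - 8v - 4, -8u - 8v + 3); substituting (1/2, -1/8) gives ∇g = (0, 0), so (1/2, -1/8) is indeed a critical point.
The Hessian of g is constant: H = [[6, -8], [-8, -8]].
det(H) = 6·(-8) − (-8)² = -112.
Since det(H) < 0, H is indefinite and the critical point is a saddle point.

saddle point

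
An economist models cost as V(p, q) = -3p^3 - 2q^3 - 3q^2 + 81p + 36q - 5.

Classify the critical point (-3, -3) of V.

local minimum

The mixed partial ∂²V/∂p∂q is 0, so the Hessian at any point is diag(V_pp, V_qq) = diag(-18p, -6(2q + 1)).
At (-3, -3): H = diag(54, 30).
Both eigenvalues are positive, so H is positive definite: a local minimum.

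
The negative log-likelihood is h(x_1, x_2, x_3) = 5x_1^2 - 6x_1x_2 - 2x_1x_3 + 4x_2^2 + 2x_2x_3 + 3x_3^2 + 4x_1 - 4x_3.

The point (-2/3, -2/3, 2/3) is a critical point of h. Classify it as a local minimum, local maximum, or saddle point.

local minimum

The Hessian is constant: H = [[10, -6, -2], [-6, 8, 2], [-2, 2, 6]].
Leading principal minors: Δ₁ = 10, Δ₂ = 44, Δ₃ = 240.
All leading minors are positive, so H is positive definite: a local minimum.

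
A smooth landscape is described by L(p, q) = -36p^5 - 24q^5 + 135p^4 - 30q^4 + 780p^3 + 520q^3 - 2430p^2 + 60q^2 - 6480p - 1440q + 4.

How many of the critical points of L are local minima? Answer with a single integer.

4

L separates as a function of p plus a function of q, so ∇L=0 decouples.
∂L/∂p = -180(p - 4)(p - 3)(p + 1)(p + 3) = 0 at p ∈ {-3, -1, 3, 4}; ∂L/∂q = -120(q - 3)(q - 1)(q + 1)(q + 4) = 0 at q ∈ {-4, -1, 1, 3}.
The Hessian is diagonal: diag(L_pp, L_qq). Second derivatives: L_pp(-3)=15120, L_pp(-1)=-7200, L_pp(3)=4320, L_pp(4)=-6300; L_qq(-4)=12600, L_qq(-1)=-2880, L_qq(1)=2400, L_qq(3)=-6720.
Local minima occur where both diagonal entries positive: (-3, -4), (-3, 1), (3, -4), (3, 1). Count: 4.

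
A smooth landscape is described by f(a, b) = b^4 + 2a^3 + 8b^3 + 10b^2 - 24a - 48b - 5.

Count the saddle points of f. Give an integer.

3

f separates as a function of a plus a function of b, so ∇f=0 decouples.
∂f/∂a = 6(a - 2)(a + 2) = 0 at a ∈ {-2, 2}; ∂f/∂b = 4(b - 1)(b + 3)(b + 4) = 0 at b ∈ {-4, -3, 1}.
The Hessian is diagonal: diag(f_aa, f_bb). Second derivatives: f_aa(-2)=-24, f_aa(2)=24; f_bb(-4)=20, f_bb(-3)=-16, f_bb(1)=80.
Saddle points occur where the two diagonal entries have opposite signs: (-2, -4), (-2, 1), (2, -3). Count: 3.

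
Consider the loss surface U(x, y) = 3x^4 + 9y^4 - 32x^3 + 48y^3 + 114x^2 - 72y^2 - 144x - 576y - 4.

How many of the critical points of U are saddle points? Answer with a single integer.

U separates as a function of x plus a function of y, so ∇U=0 decouples.
∂U/∂x = 12(x - 4)(x - 3)(x - 1) = 0 at x ∈ {1, 3, 4}; ∂U/∂y = 36(y - 2)(y + 2)(y + 4) = 0 at y ∈ {-4, -2, 2}.
The Hessian is diagonal: diag(U_xx, U_yy). Second derivatives: U_xx(1)=72, U_xx(3)=-24, U_xx(4)=36; U_yy(-4)=432, U_yy(-2)=-288, U_yy(2)=864.
Saddle points occur where the two diagonal entries have opposite signs: (1, -2), (3, -4), (3, 2), (4, -2). Count: 4.

4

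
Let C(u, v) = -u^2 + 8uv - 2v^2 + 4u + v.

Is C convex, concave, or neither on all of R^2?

C is quadratic, so its Hessian is the constant matrix H = [[-2, 8], [8, -4]].
det(H) = -56, tr(H) = -6.
det(H) < 0, so H is indefinite: neither convex nor concave.

neither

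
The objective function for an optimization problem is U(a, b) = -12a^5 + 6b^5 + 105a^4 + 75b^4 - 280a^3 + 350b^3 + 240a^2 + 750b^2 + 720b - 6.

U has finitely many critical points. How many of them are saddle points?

U separates as a function of a plus a function of b, so ∇U=0 decouples.
∂U/∂a = -60a(a - 4)(a - 2)(a - 1) = 0 at a ∈ {0, 1, 2, 4}; ∂U/∂b = 30(b + 1)(b + 2)(b + 3)(b + 4) = 0 at b ∈ {-4, -3, -2, -1}.
The Hessian is diagonal: diag(U_aa, U_bb). Second derivatives: U_aa(0)=480, U_aa(1)=-180, U_aa(2)=240, U_aa(4)=-1440; U_bb(-4)=-180, U_bb(-3)=60, U_bb(-2)=-60, U_bb(-1)=180.
Saddle points occur where the two diagonal entries have opposite signs: (0, -4), (0, -2), (1, -3), (1, -1), (2, -4), (2, -2), (4, -3), (4, -1). Count: 8.

8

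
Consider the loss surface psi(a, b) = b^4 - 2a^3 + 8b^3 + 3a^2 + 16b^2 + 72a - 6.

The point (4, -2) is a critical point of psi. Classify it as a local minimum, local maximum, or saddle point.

local maximum

The mixed partial ∂²psi/∂a∂b is 0, so the Hessian at any point is diag(psi_aa, psi_bb) = diag(6(-2a + 1), 4(3b^2 + 12b + 8)).
At (4, -2): H = diag(-42, -16).
Both eigenvalues are negative, so H is negative definite: a local maximum.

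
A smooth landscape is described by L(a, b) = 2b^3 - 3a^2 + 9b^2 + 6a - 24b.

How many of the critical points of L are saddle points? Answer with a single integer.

1

L separates as a function of a plus a function of b, so ∇L=0 decouples.
∂L/∂a = -6(a - 1) = 0 at a ∈ {1}; ∂L/∂b = 6(b - 1)(b + 4) = 0 at b ∈ {-4, 1}.
The Hessian is diagonal: diag(L_aa, L_bb). Second derivatives: L_aa(1)=-6; L_bb(-4)=-30, L_bb(1)=30.
Saddle points occur where the two diagonal entries have opposite signs: (1, 1). Count: 1.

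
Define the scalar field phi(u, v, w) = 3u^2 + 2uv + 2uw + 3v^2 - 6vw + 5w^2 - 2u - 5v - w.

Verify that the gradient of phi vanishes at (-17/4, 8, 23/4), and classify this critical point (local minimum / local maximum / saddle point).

local minimum

∇phi = (6u + 2v + 2w - 2, 2u + 6v - 6w - 5, 2u - 6v + 10w - 1); substituting (-17/4, 8, 23/4) gives ∇phi = (0, 0, 0), so (-17/4, 8, 23/4) is indeed a critical point.
The Hessian is constant: H = [[6, 2, 2], [2, 6, -6], [2, -6, 10]].
Leading principal minors: Δ₁ = 6, Δ₂ = 32, Δ₃ = 32.
All leading minors are positive, so H is positive definite: a local minimum.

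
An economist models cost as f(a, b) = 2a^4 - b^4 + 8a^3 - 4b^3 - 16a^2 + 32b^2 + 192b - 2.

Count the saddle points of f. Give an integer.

f separates as a function of a plus a function of b, so ∇f=0 decouples.
∂f/∂a = 8a(a - 1)(a + 4) = 0 at a ∈ {-4, 0, 1}; ∂f/∂b = -4(b - 4)(b + 3)(b + 4) = 0 at b ∈ {-4, -3, 4}.
The Hessian is diagonal: diag(f_aa, f_bb). Second derivatives: f_aa(-4)=160, f_aa(0)=-32, f_aa(1)=40; f_bb(-4)=-32, f_bb(-3)=28, f_bb(4)=-224.
Saddle points occur where the two diagonal entries have opposite signs: (-4, -4), (-4, 4), (0, -3), (1, -4), (1, 4). Count: 5.

5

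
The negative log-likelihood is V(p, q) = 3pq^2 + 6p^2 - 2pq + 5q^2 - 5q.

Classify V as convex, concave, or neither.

neither

The term 3pq^2 is cubic, so the Hessian is not constant.
∂²V/∂q² = 6p + 10, which takes both signs as p varies (negative for sufficiently negative p). A diagonal entry of the Hessian changing sign means the Hessian is neither positive- nor negative-semidefinite on all of R^2.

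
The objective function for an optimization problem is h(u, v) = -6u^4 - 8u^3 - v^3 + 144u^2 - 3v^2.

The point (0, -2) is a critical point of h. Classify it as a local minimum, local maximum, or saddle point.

The mixed partial ∂²h/∂u∂v is 0, so the Hessian at any point is diag(h_uu, h_vv) = diag(24(-3u^2 - 2u + 12), -6(v + 1)).
At (0, -2): H = diag(288, 6).
Both eigenvalues are positive, so H is positive definite: a local minimum.

local minimum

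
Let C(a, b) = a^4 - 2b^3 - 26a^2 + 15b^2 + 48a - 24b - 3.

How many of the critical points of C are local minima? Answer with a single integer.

C separates as a function of a plus a function of b, so ∇C=0 decouples.
∂C/∂a = 4(a - 3)(a - 1)(a + 4) = 0 at a ∈ {-4, 1, 3}; ∂C/∂b = -6(b - 4)(b - 1) = 0 at b ∈ {1, 4}.
The Hessian is diagonal: diag(C_aa, C_bb). Second derivatives: C_aa(-4)=140, C_aa(1)=-40, C_aa(3)=56; C_bb(1)=18, C_bb(4)=-18.
Local minima occur where both diagonal entries positive: (-4, 1), (3, 1). Count: 2.

2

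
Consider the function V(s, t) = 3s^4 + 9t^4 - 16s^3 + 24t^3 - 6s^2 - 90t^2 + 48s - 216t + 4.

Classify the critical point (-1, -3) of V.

The mixed partial ∂²V/∂s∂t is 0, so the Hessian at any point is diag(V_ss, V_tt) = diag(12(3s^2 - 8s - 1), 36(3t^2 + 4t - 5)).
At (-1, -3): H = diag(120, 360).
Both eigenvalues are positive, so H is positive definite: a local minimum.

local minimum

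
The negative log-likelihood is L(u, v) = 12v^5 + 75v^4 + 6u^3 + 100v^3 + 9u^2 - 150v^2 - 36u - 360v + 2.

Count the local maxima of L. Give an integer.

2

L separates as a function of u plus a function of v, so ∇L=0 decouples.
∂L/∂u = 18(u - 1)(u + 2) = 0 at u ∈ {-2, 1}; ∂L/∂v = 60(v - 1)(v + 1)(v + 2)(v + 3) = 0 at v ∈ {-3, -2, -1, 1}.
The Hessian is diagonal: diag(L_uu, L_vv). Second derivatives: L_uu(-2)=-54, L_uu(1)=54; L_vv(-3)=-480, L_vv(-2)=180, L_vv(-1)=-240, L_vv(1)=1440.
Local maxima occur where both diagonal entries negative: (-2, -3), (-2, -1). Count: 2.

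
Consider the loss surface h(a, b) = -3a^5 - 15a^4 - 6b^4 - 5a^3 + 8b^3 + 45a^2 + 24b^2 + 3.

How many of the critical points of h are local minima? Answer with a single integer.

2

h separates as a function of a plus a function of b, so ∇h=0 decouples.
∂h/∂a = -15a(a - 1)(a + 2)(a + 3) = 0 at a ∈ {-3, -2, 0, 1}; ∂h/∂b = -24b(b - 2)(b + 1) = 0 at b ∈ {-1, 0, 2}.
The Hessian is diagonal: diag(h_aa, h_bb). Second derivatives: h_aa(-3)=180, h_aa(-2)=-90, h_aa(0)=90, h_aa(1)=-180; h_bb(-1)=-72, h_bb(0)=48, h_bb(2)=-144.
Local minima occur where both diagonal entries positive: (-3, 0), (0, 0). Count: 2.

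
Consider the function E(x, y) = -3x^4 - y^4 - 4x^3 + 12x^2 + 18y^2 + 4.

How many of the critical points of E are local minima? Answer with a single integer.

1

E separates as a function of x plus a function of y, so ∇E=0 decouples.
∂E/∂x = -12x(x - 1)(x + 2) = 0 at x ∈ {-2, 0, 1}; ∂E/∂y = -4y(y - 3)(y + 3) = 0 at y ∈ {-3, 0, 3}.
The Hessian is diagonal: diag(E_xx, E_yy). Second derivatives: E_xx(-2)=-72, E_xx(0)=24, E_xx(1)=-36; E_yy(-3)=-72, E_yy(0)=36, E_yy(3)=-72.
Local minima occur where both diagonal entries positive: (0, 0). Count: 1.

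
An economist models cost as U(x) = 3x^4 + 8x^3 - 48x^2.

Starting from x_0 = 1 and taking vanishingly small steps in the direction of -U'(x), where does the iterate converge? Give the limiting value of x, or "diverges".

U'(x) = 12x(x - 2)(x + 4), so U'(1) = -60.
Gradient descent moves in the -U' direction, i.e. x is increasing.
The nearest critical point in that direction is x = 2, where U'' = 144 > 0 (a local minimum). The iterate converges there.

2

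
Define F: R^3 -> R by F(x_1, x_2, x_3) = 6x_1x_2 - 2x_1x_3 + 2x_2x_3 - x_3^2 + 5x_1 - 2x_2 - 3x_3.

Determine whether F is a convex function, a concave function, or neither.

F is quadratic, so its Hessian is the constant matrix H = [[0, 6, -2], [6, 0, 2], [-2, 2, -2]].
Leading principal minors: 0, -36, 24.
Neither pattern holds ⇒ H is indefinite ⇒ neither convex nor concave.

neither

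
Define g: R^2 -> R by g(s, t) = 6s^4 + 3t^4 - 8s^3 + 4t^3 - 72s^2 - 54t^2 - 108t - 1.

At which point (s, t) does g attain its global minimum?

(3, 3)

g(s,t) separates as P(s) + Q(t) − 1, so its minimum is min P + min Q − 1.
P'(s) = 24s(s - 3)(s + 2) vanishes at s ∈ {-2, 0, 3}; Q'(t) = 12(t - 3)(t + 1)(t + 3) vanishes at t ∈ {-3, -1, 3}.
Local minima of P (where P''>0): P(-2)=-128, P(3)=-378. Local minima of Q: Q(-3)=-27, Q(3)=-459.
So the global minimum of g is P(3) + Q(3) − 1 = -378 − 459 − 1 = -838, attained at (3, 3).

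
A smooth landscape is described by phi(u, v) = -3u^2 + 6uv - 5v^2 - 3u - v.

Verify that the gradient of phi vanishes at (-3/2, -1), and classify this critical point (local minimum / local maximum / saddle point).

∇phi = (-6u + 6v - 3, 6u - 10v - 1); substituting (-3/2, -1) gives ∇phi = (0, 0), so (-3/2, -1) is indeed a critical point.
The Hessian of phi is constant: H = [[-6, 6], [6, -10]].
det(H) = (-6)·(-10) − 6² = 24.
det(H) > 0 and tr(H) = -16 < 0, so H is negative definite and the point is a local maximum.

local maximum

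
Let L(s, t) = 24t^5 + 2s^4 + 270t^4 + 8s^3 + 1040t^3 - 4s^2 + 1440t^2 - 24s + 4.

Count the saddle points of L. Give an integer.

L separates as a function of s plus a function of t, so ∇L=0 decouples.
∂L/∂s = 8(s - 1)(s + 1)(s + 3) = 0 at s ∈ {-3, -1, 1}; ∂L/∂t = 120t(t + 2)(t + 3)(t + 4) = 0 at t ∈ {-4, -3, -2, 0}.
The Hessian is diagonal: diag(L_ss, L_tt). Second derivatives: L_ss(-3)=64, L_ss(-1)=-32, L_ss(1)=64; L_tt(-4)=-960, L_tt(-3)=360, L_tt(-2)=-480, L_tt(0)=2880.
Saddle points occur where the two diagonal entries have opposite signs: (-3, -4), (-3, -2), (-1, -3), (-1, 0), (1, -4), (1, -2). Count: 6.

6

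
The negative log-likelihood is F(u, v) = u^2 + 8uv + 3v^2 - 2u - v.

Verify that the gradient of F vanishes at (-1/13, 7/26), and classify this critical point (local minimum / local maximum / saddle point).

saddle point

∇F = (2u + 8v - 2, 8u + 6v - 1); substituting (-1/13, 7/26) gives ∇F = (0, 0), so (-1/13, 7/26) is indeed a critical point.
The Hessian of F is constant: H = [[2, 8], [8, 6]].
det(H) = 2·6 − 8² = -52.
Since det(H) < 0, H is indefinite and the critical point is a saddle point.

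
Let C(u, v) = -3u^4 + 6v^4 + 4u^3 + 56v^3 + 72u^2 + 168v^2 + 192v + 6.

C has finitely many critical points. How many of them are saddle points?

5

C separates as a function of u plus a function of v, so ∇C=0 decouples.
∂C/∂u = -12u(u - 4)(u + 3) = 0 at u ∈ {-3, 0, 4}; ∂C/∂v = 24(v + 1)(v + 2)(v + 4) = 0 at v ∈ {-4, -2, -1}.
The Hessian is diagonal: diag(C_uu, C_vv). Second derivatives: C_uu(-3)=-252, C_uu(0)=144, C_uu(4)=-336; C_vv(-4)=144, C_vv(-2)=-48, C_vv(-1)=72.
Saddle points occur where the two diagonal entries have opposite signs: (-3, -4), (-3, -1), (0, -2), (4, -4), (4, -1). Count: 5.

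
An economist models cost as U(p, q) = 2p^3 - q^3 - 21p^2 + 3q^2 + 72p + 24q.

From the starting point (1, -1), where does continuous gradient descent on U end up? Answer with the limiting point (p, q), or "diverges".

U is separable, so gradient descent decouples: p follows -∂U/∂p, q follows -∂U/∂q.
∂U/∂p = 6(p - 4)(p - 3); at p=1 this is 36, so p decreases.
∂U/∂q = -3(q - 4)(q + 2); at q=-1 this is 15, so q decreases.
The p-coordinate has no critical point in that direction and runs off to infinity.

diverges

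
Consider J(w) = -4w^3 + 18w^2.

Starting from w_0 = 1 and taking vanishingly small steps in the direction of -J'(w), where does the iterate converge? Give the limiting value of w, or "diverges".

J'(w) = -12w(w - 3), so J'(1) = 24.
Gradient descent moves in the -J' direction, i.e. w is decreasing.
The nearest critical point in that direction is w = 0, where J'' = 36 > 0 (a local minimum). The iterate converges there.

0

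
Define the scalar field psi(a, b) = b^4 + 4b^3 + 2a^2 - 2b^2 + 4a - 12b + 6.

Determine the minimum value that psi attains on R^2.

-5

psi(a,b) separates as P(a) + Q(b) + 6, so its minimum is min P + min Q + 6.
P'(a) = 4a + 4 vanishes at a ∈ {-1}; Q'(b) = 4(b - 1)(b + 1)(b + 3) vanishes at b ∈ {-3, -1, 1}.
Local minima of P (where P''>0): P(-1)=-2. Local minima of Q: Q(-3)=-9, Q(1)=-9.
So the global minimum of psi is P(-1) + Q(-3) + 6 = -2 − 9 + 6 = -5, attained at (-1, -3).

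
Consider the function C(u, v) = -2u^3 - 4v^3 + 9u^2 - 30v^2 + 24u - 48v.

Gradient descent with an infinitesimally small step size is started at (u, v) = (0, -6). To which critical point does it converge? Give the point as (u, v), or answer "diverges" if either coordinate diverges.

(-1, -4)

C is separable, so gradient descent decouples: u follows -∂C/∂u, v follows -∂C/∂v.
∂C/∂u = -6(u - 4)(u + 1); at u=0 this is 24, so u decreases.
∂C/∂v = -12(v + 1)(v + 4); at v=-6 this is -120, so v increases.
u converges to its nearest critical value -1 (a local min of the u-part); v converges to -4. The iterate converges to (-1, -4).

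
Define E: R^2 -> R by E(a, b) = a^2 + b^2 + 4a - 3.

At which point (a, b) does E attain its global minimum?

(-2, 0)

E(a,b) separates as P(a) + Q(b) − 3, so its minimum is min P + min Q − 3.
P'(a) = 2a + 4 vanishes at a ∈ {-2}; Q'(b) = 2b vanishes at b ∈ {0}.
Local minima of P (where P''>0): P(-2)=-4. Local minima of Q: Q(0)=0.
So the global minimum of E is P(-2) + Q(0) − 3 = -4 + 0 − 3 = -7, attained at (-2, 0).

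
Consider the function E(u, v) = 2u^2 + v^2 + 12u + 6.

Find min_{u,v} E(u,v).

-12

E(u,v) separates as P(u) + Q(v) + 6, so its minimum is min P + min Q + 6.
P'(u) = 4u + 12 vanishes at u ∈ {-3}; Q'(v) = 2v vanishes at v ∈ {0}.
Local minima of P (where P''>0): P(-3)=-18. Local minima of Q: Q(0)=0.
So the global minimum of E is P(-3) + Q(0) + 6 = -18 + 0 + 6 = -12, attained at (-3, 0).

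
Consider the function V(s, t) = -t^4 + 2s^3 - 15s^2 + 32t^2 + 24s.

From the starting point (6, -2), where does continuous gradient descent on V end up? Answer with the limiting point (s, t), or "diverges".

V is separable, so gradient descent decouples: s follows -∂V/∂s, t follows -∂V/∂t.
∂V/∂s = 6(s - 4)(s - 1); at s=6 this is 60, so s decreases.
∂V/∂t = -4t(t - 4)(t + 4); at t=-2 this is -96, so t increases.
s converges to its nearest critical value 4 (a local min of the s-part); t converges to 0. The iterate converges to (4, 0).

(4, 0)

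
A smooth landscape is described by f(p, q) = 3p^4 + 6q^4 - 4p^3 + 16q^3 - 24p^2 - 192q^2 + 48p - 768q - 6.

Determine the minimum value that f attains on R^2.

f(p,q) separates as A(p) + B(q) − 6, so its minimum is min A + min B − 6.
A'(p) = 12(p - 2)(p - 1)(p + 2) vanishes at p ∈ {-2, 1, 2}; B'(q) = 24(q - 4)(q + 2)(q + 4) vanishes at q ∈ {-4, -2, 4}.
Local minima of A (where A''>0): A(-2)=-112, A(2)=16. Local minima of B: B(-4)=512, B(4)=-3584.
So the global minimum of f is A(-2) + B(4) − 6 = -112 − 3584 − 6 = -3702, attained at (-2, 4).

-3702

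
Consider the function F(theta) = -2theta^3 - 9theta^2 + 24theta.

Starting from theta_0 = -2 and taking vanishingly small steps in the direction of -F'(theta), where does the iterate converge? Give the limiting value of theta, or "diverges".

-4

F'(theta) = -6(theta - 1)(theta + 4), so F'(-2) = 36.
Gradient descent moves in the -F' direction, i.e. theta is decreasing.
The nearest critical point in that direction is theta = -4, where F'' = 30 > 0 (a local minimum). The iterate converges there.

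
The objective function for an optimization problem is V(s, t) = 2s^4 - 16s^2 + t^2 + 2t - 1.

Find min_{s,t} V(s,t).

V(s,t) separates as P(s) + Q(t) − 1, so its minimum is min P + min Q − 1.
P'(s) = 8s(s - 2)(s + 2) vanishes at s ∈ {-2, 0, 2}; Q'(t) = 2(t + 1) vanishes at t ∈ {-1}.
Local minima of P (where P''>0): P(-2)=-32, P(2)=-32. Local minima of Q: Q(-1)=-1.
So the global minimum of V is P(-2) + Q(-1) − 1 = -32 − 1 − 1 = -34, attained at (-2, -1).

-34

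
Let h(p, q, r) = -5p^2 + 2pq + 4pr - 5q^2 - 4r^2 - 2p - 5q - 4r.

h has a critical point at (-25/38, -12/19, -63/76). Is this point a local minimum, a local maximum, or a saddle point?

The Hessian is constant: H = [[-10, 2, 4], [2, -10, 0], [4, 0, -8]].
Leading principal minors: Δ₁ = -10, Δ₂ = 96, Δ₃ = -608.
The minors alternate sign starting negative (−, +, −), so H is negative definite: a local maximum.

local maximum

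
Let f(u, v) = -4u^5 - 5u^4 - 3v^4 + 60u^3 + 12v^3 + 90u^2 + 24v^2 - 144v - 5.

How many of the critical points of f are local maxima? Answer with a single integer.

f separates as a function of u plus a function of v, so ∇f=0 decouples.
∂f/∂u = -20u(u - 3)(u + 1)(u + 3) = 0 at u ∈ {-3, -1, 0, 3}; ∂f/∂v = -12(v - 3)(v - 2)(v + 2) = 0 at v ∈ {-2, 2, 3}.
The Hessian is diagonal: diag(f_uu, f_vv). Second derivatives: f_uu(-3)=720, f_uu(-1)=-160, f_uu(0)=180, f_uu(3)=-1440; f_vv(-2)=-240, f_vv(2)=48, f_vv(3)=-60.
Local maxima occur where both diagonal entries negative: (-1, -2), (-1, 3), (3, -2), (3, 3). Count: 4.

4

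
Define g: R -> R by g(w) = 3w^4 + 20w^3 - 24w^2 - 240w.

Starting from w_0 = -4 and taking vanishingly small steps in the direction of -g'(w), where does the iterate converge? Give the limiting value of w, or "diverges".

g'(w) = 12(w - 2)(w + 2)(w + 5), so g'(-4) = 144.
Gradient descent moves in the -g' direction, i.e. w is decreasing.
The nearest critical point in that direction is w = -5, where g'' = 252 > 0 (a local minimum). The iterate converges there.

-5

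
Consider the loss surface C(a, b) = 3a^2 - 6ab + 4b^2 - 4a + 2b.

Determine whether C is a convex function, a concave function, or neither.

C is quadratic, so its Hessian is the constant matrix H = [[6, -6], [-6, 8]].
det(H) = 12, tr(H) = 14.
det(H) > 0 and tr(H) > 0, so H is positive definite everywhere: convex.

convex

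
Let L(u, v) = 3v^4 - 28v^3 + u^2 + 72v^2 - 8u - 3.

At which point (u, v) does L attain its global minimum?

L(u,v) separates as P(u) + Q(v) − 3, so its minimum is min P + min Q − 3.
P'(u) = 2u - 8 vanishes at u ∈ {4}; Q'(v) = 12v(v - 4)(v - 3) vanishes at v ∈ {0, 3, 4}.
Local minima of P (where P''>0): P(4)=-16. Local minima of Q: Q(0)=0, Q(4)=128.
So the global minimum of L is P(4) + Q(0) − 3 = -16 + 0 − 3 = -19, attained at (4, 0).

(4, 0)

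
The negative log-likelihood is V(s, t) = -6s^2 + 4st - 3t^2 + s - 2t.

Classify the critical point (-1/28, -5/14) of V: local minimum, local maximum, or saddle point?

The Hessian of V is constant: H = [[-12, 4], [4, -6]].
det(H) = (-12)·(-6) − 4² = 56.
det(H) > 0 and tr(H) = -18 < 0, so H is negative definite and the point is a local maximum.

local maximum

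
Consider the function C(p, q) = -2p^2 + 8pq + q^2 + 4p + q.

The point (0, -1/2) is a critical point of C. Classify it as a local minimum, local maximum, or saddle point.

The Hessian of C is constant: H = [[-4, 8], [8, 2]].
det(H) = (-4)·2 − 8² = -72.
Since det(H) < 0, H is indefinite and the critical point is a saddle point.

saddle point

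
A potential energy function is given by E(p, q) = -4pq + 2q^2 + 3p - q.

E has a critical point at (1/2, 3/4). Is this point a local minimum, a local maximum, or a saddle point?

saddle point

The Hessian of E is constant: H = [[0, -4], [-4, 4]].
det(H) = 0·4 − (-4)² = -16.
Since det(H) < 0, H is indefinite and the critical point is a saddle point.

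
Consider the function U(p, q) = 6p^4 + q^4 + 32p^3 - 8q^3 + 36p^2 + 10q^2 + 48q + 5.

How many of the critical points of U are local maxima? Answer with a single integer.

U separates as a function of p plus a function of q, so ∇U=0 decouples.
∂U/∂p = 24p(p + 1)(p + 3) = 0 at p ∈ {-3, -1, 0}; ∂U/∂q = 4(q - 4)(q - 3)(q + 1) = 0 at q ∈ {-1, 3, 4}.
The Hessian is diagonal: diag(U_pp, U_qq). Second derivatives: U_pp(-3)=144, U_pp(-1)=-48, U_pp(0)=72; U_qq(-1)=80, U_qq(3)=-16, U_qq(4)=20.
Local maxima occur where both diagonal entries negative: (-1, 3). Count: 1.

1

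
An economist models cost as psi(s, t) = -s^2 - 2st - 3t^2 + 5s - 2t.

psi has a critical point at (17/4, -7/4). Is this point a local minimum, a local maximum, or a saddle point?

local maximum

The Hessian of psi is constant: H = [[-2, -2], [-2, -6]].
det(H) = (-2)·(-6) − (-2)² = 8.
det(H) > 0 and tr(H) = -8 < 0, so H is negative definite and the point is a local maximum.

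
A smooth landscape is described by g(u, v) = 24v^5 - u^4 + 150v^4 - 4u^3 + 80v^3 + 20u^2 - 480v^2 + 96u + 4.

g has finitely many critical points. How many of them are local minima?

g separates as a function of u plus a function of v, so ∇g=0 decouples.
∂g/∂u = -4(u - 3)(u + 2)(u + 4) = 0 at u ∈ {-4, -2, 3}; ∂g/∂v = 120v(v - 1)(v + 2)(v + 4) = 0 at v ∈ {-4, -2, 0, 1}.
The Hessian is diagonal: diag(g_uu, g_vv). Second derivatives: g_uu(-4)=-56, g_uu(-2)=40, g_uu(3)=-140; g_vv(-4)=-4800, g_vv(-2)=1440, g_vv(0)=-960, g_vv(1)=1800.
Local minima occur where both diagonal entries positive: (-2, -2), (-2, 1). Count: 2.

2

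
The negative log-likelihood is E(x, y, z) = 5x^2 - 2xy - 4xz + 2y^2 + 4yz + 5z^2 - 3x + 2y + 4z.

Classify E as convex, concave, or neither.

convex

E is quadratic, so its Hessian is the constant matrix H = [[10, -2, -4], [-2, 4, 4], [-4, 4, 10]].
Leading principal minors: 10, 36, 200.
All positive ⇒ H ≻ 0 ⇒ convex.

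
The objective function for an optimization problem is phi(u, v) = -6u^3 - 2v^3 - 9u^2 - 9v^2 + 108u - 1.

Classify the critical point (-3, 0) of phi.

The mixed partial ∂²phi/∂u∂v is 0, so the Hessian at any point is diag(phi_uu, phi_vv) = diag(-18(2u + 1), -6(2v + 3)).
At (-3, 0): H = diag(90, -18).
The eigenvalues have opposite signs, so H is indefinite: a saddle point.

saddle point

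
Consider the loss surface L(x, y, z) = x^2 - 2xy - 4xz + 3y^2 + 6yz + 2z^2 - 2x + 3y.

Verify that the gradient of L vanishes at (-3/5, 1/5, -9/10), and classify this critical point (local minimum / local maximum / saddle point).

saddle point

∇L = (2x - 2y - 4z - 2, -2x + 6y + 6z + 3, -4x + 6y + 4z); substituting (-3/5, 1/5, -9/10) gives ∇L = (0, 0, 0), so (-3/5, 1/5, -9/10) is indeed a critical point.
The Hessian is constant: H = [[2, -2, -4], [-2, 6, 6], [-4, 6, 4]].
Leading principal minors: Δ₁ = 2, Δ₂ = 8, Δ₃ = -40.
The minors fit neither the all-positive nor the alternating-sign pattern, so H is indefinite: a saddle point.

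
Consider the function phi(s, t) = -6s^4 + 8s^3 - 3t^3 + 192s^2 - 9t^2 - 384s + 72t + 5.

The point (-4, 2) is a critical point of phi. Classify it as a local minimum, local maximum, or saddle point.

local maximum

The mixed partial ∂²phi/∂s∂t is 0, so the Hessian at any point is diag(phi_ss, phi_tt) = diag(24(-3s^2 + 2s + 16), -18(t + 1)).
At (-4, 2): H = diag(-960, -54).
Both eigenvalues are negative, so H is negative definite: a local maximum.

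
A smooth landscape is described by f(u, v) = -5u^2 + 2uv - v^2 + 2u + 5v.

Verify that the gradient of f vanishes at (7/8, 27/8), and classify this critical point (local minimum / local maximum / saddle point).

local maximum

∇f = (-10u + 2v + 2, 2u - 2v + 5); substituting (7/8, 27/8) gives ∇f = (0, 0), so (7/8, 27/8) is indeed a critical point.
The Hessian of f is constant: H = [[-10, 2], [2, -2]].
det(H) = (-10)·(-2) − 2² = 16.
det(H) > 0 and tr(H) = -12 < 0, so H is negative definite and the point is a local maximum.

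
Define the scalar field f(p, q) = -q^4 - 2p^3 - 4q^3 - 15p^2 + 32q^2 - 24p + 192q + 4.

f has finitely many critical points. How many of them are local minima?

1

f separates as a function of p plus a function of q, so ∇f=0 decouples.
∂f/∂p = -6(p + 1)(p + 4) = 0 at p ∈ {-4, -1}; ∂f/∂q = -4(q - 4)(q + 3)(q + 4) = 0 at q ∈ {-4, -3, 4}.
The Hessian is diagonal: diag(f_pp, f_qq). Second derivatives: f_pp(-4)=18, f_pp(-1)=-18; f_qq(-4)=-32, f_qq(-3)=28, f_qq(4)=-224.
Local minima occur where both diagonal entries positive: (-4, -3). Count: 1.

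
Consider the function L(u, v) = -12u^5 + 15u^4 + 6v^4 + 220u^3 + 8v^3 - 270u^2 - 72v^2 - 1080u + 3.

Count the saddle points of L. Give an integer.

L separates as a function of u plus a function of v, so ∇L=0 decouples.
∂L/∂u = -60(u - 3)(u - 2)(u + 1)(u + 3) = 0 at u ∈ {-3, -1, 2, 3}; ∂L/∂v = 24v(v - 2)(v + 3) = 0 at v ∈ {-3, 0, 2}.
The Hessian is diagonal: diag(L_uu, L_vv). Second derivatives: L_uu(-3)=3600, L_uu(-1)=-1440, L_uu(2)=900, L_uu(3)=-1440; L_vv(-3)=360, L_vv(0)=-144, L_vv(2)=240.
Saddle points occur where the two diagonal entries have opposite signs: (-3, 0), (-1, -3), (-1, 2), (2, 0), (3, -3), (3, 2). Count: 6.

6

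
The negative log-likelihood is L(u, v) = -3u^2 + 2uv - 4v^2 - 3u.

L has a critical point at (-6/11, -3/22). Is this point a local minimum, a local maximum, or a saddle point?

The Hessian of L is constant: H = [[-6, 2], [2, -8]].
det(H) = (-6)·(-8) − 2² = 44.
det(H) > 0 and tr(H) = -14 < 0, so H is negative definite and the point is a local maximum.

local maximum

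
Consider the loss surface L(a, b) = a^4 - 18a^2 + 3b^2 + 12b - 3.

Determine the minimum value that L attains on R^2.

L(a,b) separates as P(a) + Q(b) − 3, so its minimum is min P + min Q − 3.
P'(a) = 4a(a - 3)(a + 3) vanishes at a ∈ {-3, 0, 3}; Q'(b) = 6b + 12 vanishes at b ∈ {-2}.
Local minima of P (where P''>0): P(-3)=-81, P(3)=-81. Local minima of Q: Q(-2)=-12.
So the global minimum of L is P(-3) + Q(-2) − 3 = -81 − 12 − 3 = -96, attained at (-3, -2).

-96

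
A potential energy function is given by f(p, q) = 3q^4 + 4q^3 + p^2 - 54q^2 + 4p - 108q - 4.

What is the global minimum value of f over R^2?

-467

f(p,q) separates as A(p) + B(q) − 4, so its minimum is min A + min B − 4.
A'(p) = 2p + 4 vanishes at p ∈ {-2}; B'(q) = 12(q - 3)(q + 1)(q + 3) vanishes at q ∈ {-3, -1, 3}.
Local minima of A (where A''>0): A(-2)=-4. Local minima of B: B(-3)=-27, B(3)=-459.
So the global minimum of f is A(-2) + B(3) − 4 = -4 − 459 − 4 = -467, attained at (-2, 3).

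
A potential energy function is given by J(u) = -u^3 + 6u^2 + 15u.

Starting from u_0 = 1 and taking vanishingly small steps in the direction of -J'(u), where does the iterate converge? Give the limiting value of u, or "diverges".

J'(u) = -3(u - 5)(u + 1), so J'(1) = 24.
Gradient descent moves in the -J' direction, i.e. u is decreasing.
The nearest critical point in that direction is u = -1, where J'' = 18 > 0 (a local minimum). The iterate converges there.

-1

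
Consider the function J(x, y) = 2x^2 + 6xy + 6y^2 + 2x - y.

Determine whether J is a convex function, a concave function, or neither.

J is quadratic, so its Hessian is the constant matrix H = [[4, 6], [6, 12]].
det(H) = 12, tr(H) = 16.
det(H) > 0 and tr(H) > 0, so H is positive definite everywhere: convex.

convex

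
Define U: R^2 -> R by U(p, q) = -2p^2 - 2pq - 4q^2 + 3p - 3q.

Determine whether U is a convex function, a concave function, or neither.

concave

U is quadratic, so its Hessian is the constant matrix H = [[-4, -2], [-2, -8]].
det(H) = 28, tr(H) = -12.
det(H) > 0 and tr(H) < 0, so H is negative definite everywhere: concave.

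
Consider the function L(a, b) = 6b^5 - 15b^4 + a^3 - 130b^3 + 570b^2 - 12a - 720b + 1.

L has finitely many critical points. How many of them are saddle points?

L separates as a function of a plus a function of b, so ∇L=0 decouples.
∂L/∂a = 3(a - 2)(a + 2) = 0 at a ∈ {-2, 2}; ∂L/∂b = 30(b - 3)(b - 2)(b - 1)(b + 4) = 0 at b ∈ {-4, 1, 2, 3}.
The Hessian is diagonal: diag(L_aa, L_bb). Second derivatives: L_aa(-2)=-12, L_aa(2)=12; L_bb(-4)=-6300, L_bb(1)=300, L_bb(2)=-180, L_bb(3)=420.
Saddle points occur where the two diagonal entries have opposite signs: (-2, 1), (-2, 3), (2, -4), (2, 2). Count: 4.

4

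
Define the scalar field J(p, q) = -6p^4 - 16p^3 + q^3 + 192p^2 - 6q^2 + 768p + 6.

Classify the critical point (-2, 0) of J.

saddle point

The mixed partial ∂²J/∂p∂q is 0, so the Hessian at any point is diag(J_pp, J_qq) = diag(24(-3p^2 - 4p + 16), 6(q - 2)).
At (-2, 0): H = diag(288, -12).
The eigenvalues have opposite signs, so H is indefinite: a saddle point.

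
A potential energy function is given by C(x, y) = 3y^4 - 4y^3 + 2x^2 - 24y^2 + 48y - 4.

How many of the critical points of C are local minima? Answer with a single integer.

2

C separates as a function of x plus a function of y, so ∇C=0 decouples.
∂C/∂x = 4x = 0 at x ∈ {0}; ∂C/∂y = 12(y - 2)(y - 1)(y + 2) = 0 at y ∈ {-2, 1, 2}.
The Hessian is diagonal: diag(C_xx, C_yy). Second derivatives: C_xx(0)=4; C_yy(-2)=144, C_yy(1)=-36, C_yy(2)=48.
Local minima occur where both diagonal entries positive: (0, -2), (0, 2). Count: 2.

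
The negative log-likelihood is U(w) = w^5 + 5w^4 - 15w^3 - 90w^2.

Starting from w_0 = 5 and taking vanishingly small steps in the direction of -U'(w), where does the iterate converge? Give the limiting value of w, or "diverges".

3

U'(w) = 5w(w - 3)(w + 3)(w + 4), so U'(5) = 3600.
Gradient descent moves in the -U' direction, i.e. w is decreasing.
The nearest critical point in that direction is w = 3, where U'' = 630 > 0 (a local minimum). The iterate converges there.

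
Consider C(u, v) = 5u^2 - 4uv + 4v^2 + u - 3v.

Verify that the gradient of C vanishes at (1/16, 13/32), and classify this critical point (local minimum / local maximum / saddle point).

∇C = (10u - 4v + 1, -4u + 8v - 3); substituting (1/16, 13/32) gives ∇C = (0, 0), so (1/16, 13/32) is indeed a critical point.
The Hessian of C is constant: H = [[10, -4], [-4, 8]].
det(H) = 10·8 − (-4)² = 64.
det(H) > 0 and tr(H) = 18 > 0, so H is positive definite and the point is a local minimum.

local minimum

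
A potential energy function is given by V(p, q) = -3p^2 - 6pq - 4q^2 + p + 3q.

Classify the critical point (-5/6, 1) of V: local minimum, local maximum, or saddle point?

local maximum

The Hessian of V is constant: H = [[-6, -6], [-6, -8]].
det(H) = (-6)·(-8) − (-6)² = 12.
det(H) > 0 and tr(H) = -14 < 0, so H is negative definite and the point is a local maximum.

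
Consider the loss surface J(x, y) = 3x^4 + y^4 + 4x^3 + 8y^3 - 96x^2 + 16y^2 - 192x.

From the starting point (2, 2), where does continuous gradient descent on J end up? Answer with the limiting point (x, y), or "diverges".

J is separable, so gradient descent decouples: x follows -∂J/∂x, y follows -∂J/∂y.
∂J/∂x = 12(x - 4)(x + 1)(x + 4); at x=2 this is -432, so x increases.
∂J/∂y = 4y(y + 2)(y + 4); at y=2 this is 192, so y decreases.
x converges to its nearest critical value 4 (a local min of the x-part); y converges to 0. The iterate converges to (4, 0).

(4, 0)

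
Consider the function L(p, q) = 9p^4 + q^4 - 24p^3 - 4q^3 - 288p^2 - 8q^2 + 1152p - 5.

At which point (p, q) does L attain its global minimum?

(-4, 4)

L(p,q) separates as A(p) + B(q) − 5, so its minimum is min A + min B − 5.
A'(p) = 36(p - 4)(p - 2)(p + 4) vanishes at p ∈ {-4, 2, 4}; B'(q) = 4q(q - 4)(q + 1) vanishes at q ∈ {-1, 0, 4}.
Local minima of A (where A''>0): A(-4)=-5376, A(4)=768. Local minima of B: B(-1)=-3, B(4)=-128.
So the global minimum of L is A(-4) + B(4) − 5 = -5376 − 128 − 5 = -5509, attained at (-4, 4).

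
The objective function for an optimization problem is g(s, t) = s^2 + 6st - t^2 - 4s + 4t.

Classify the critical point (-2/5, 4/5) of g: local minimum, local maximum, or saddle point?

saddle point

The Hessian of g is constant: H = [[2, 6], [6, -2]].
det(H) = 2·(-2) − 6² = -40.
Since det(H) < 0, H is indefinite and the critical point is a saddle point.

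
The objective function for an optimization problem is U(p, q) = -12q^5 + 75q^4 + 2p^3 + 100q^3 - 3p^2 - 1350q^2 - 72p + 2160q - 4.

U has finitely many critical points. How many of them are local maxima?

U separates as a function of p plus a function of q, so ∇U=0 decouples.
∂U/∂p = 6(p - 4)(p + 3) = 0 at p ∈ {-3, 4}; ∂U/∂q = -60(q - 4)(q - 3)(q - 1)(q + 3) = 0 at q ∈ {-3, 1, 3, 4}.
The Hessian is diagonal: diag(U_pp, U_qq). Second derivatives: U_pp(-3)=-42, U_pp(4)=42; U_qq(-3)=10080, U_qq(1)=-1440, U_qq(3)=720, U_qq(4)=-1260.
Local maxima occur where both diagonal entries negative: (-3, 1), (-3, 4). Count: 2.

2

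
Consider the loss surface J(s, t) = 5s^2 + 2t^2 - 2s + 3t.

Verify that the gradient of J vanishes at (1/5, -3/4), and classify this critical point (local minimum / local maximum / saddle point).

local minimum

∇J = (10s - 2, 4t + 3); substituting (1/5, -3/4) gives ∇J = (0, 0), so (1/5, -3/4) is indeed a critical point.
The Hessian of J is constant: H = [[10, 0], [0, 4]].
det(H) = 10·4 − 0² = 40.
det(H) > 0 and tr(H) = 14 > 0, so H is positive definite and the point is a local minimum.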